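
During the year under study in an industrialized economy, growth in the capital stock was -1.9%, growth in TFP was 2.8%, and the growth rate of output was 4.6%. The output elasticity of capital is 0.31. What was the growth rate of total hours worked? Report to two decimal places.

Total hours worked growth was 3.46%.

Labor's share = 1 − 0.31 = 0.69.
gY = gA + 0.31×(-1.9) + 0.69×g.
0.69×g = 4.6 − 2.8 + 0.589 = 2.389.
g = 2.389 / 0.69 = 3.4623%.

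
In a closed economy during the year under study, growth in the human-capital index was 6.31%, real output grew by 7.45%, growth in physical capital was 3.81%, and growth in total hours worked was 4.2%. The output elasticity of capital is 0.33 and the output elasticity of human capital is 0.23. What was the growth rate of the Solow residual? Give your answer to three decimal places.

Labor's share = 1 − 0.33 − 0.23 = 0.44.
Physical capital: 0.33 × 3.81 = 1.2573 pp.
The human-capital index: 0.23 × 6.31 = 1.4513 pp.
Total hours worked: 0.44 × 4.2 = 1.848 pp.
TFP growth = 7.45 − 4.5566 = 2.8934%.

2.893%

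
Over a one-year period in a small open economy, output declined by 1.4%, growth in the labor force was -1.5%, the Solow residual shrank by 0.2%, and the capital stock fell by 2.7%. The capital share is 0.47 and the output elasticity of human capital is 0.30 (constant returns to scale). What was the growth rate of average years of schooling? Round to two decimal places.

Average years of schooling grew 1.38%.

Labor's share = 1 − 0.47 − 0.3 = 0.23.
gY = gA + 0.47×(-2.7) + 0.23×(-1.5) + 0.3×g.
0.3×g = -1.4 + 0.2 + 1.614 = 0.414.
g = 0.414 / 0.3 = 1.38%.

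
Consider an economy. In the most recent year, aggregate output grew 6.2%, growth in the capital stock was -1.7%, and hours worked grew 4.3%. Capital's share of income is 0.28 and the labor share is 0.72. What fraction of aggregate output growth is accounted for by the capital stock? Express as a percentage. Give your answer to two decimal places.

The capital stock contributed 0.28 × (-1.7) = -0.476 pp.
Share of growth = -0.476 / 6.2 × 100 = -7.6774%.

-7.68%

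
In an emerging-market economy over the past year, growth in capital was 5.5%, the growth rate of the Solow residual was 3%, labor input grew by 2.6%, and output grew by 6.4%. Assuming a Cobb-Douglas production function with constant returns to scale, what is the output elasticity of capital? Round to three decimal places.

0.276

gY = gA + α·gK + (1−α)·gL, so gY − gA − gL = α(gK − gL).
6.4 − 3 − 2.6 = α × (5.5 − 2.6).
0.8 = 2.9 α, so α = 0.27586.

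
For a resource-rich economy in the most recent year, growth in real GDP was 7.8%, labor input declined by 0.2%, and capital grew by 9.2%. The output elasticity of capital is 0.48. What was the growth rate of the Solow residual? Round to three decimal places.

3.488%

Labor's share = 1 − 0.48 = 0.52.
Capital: 0.48 × 9.2 = 4.416 pp.
Labor input: 0.52 × (-0.2) = -0.104 pp.
TFP growth = 7.8 − 4.312 = 3.488%.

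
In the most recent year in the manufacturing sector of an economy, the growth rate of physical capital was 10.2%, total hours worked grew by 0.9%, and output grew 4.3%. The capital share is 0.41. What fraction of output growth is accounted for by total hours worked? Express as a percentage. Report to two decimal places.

Labor's share = 1 − 0.41 = 0.59.
Total hours worked contributed 0.59 × 0.9 = 0.531 pp.
Share of growth = 0.531 / 4.3 × 100 = 12.3488%.

Total hours worked accounted for 12.35% of growth.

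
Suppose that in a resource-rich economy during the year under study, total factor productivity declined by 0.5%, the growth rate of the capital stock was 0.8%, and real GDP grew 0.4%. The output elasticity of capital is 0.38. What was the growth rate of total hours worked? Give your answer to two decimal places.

Total hours worked growth was 0.96%.

Labor's share = 1 − 0.38 = 0.62.
gY = gA + 0.38×0.8 + 0.62×g.
0.62×g = 0.4 + 0.5 − 0.304 = 0.596.
g = 0.596 / 0.62 = 0.9613%.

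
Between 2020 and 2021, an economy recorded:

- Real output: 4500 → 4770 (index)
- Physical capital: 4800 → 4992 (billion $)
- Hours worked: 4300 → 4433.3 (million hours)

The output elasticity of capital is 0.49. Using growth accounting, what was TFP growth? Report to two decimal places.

2.46%

Real output growth = (4770 − 4500) / 4500 = 6%.
Physical capital growth = (4992 − 4800) / 4800 = 4%.
Hours worked growth = (4433.3 − 4300) / 4300 = 3.1%.
Labor's share = 1 − 0.49 = 0.51.
Physical capital: 0.49 × 4 = 1.96 pp.
Hours worked: 0.51 × 3.1 = 1.581 pp.
TFP growth = 6 − 3.541 = 2.459%.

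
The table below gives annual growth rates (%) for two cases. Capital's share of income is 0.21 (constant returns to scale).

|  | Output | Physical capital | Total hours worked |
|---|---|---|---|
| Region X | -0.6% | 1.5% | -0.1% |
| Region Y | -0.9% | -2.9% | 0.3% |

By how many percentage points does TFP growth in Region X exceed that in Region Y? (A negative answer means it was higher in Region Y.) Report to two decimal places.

-0.31 percentage points

Labor's share = 1 − 0.21 = 0.79.
Region X: TFP = -0.6 − 0.315 + 0.079 = -0.836%.
Region Y: TFP = -0.9 + 0.609 − 0.237 = -0.528%.
Difference = -0.836 − (-0.528) = -0.308 pp.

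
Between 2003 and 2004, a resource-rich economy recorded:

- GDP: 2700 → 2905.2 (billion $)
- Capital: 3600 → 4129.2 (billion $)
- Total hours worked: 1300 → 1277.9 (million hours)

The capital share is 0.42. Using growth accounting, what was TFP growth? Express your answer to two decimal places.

GDP growth = (2905.2 − 2700) / 2700 = 7.6%.
Capital growth = (4129.2 − 3600) / 3600 = 14.7%.
Total hours worked growth = (1277.9 − 1300) / 1300 = -1.7%.
Labor's share = 1 − 0.42 = 0.58.
Capital: 0.42 × 14.7 = 6.174 pp.
Total hours worked: 0.58 × (-1.7) = -0.986 pp.
TFP growth = 7.6 − 5.188 = 2.412%.

2.41%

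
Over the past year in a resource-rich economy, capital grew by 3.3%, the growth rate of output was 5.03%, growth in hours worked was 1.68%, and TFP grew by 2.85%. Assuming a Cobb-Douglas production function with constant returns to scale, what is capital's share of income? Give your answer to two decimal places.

gY = gA + α·gK + (1−α)·gL, so gY − gA − gL = α(gK − gL).
5.03 − 2.85 − 1.68 = α × (3.3 − 1.68).
0.5 = 1.62 α, so α = 0.3086.

0.31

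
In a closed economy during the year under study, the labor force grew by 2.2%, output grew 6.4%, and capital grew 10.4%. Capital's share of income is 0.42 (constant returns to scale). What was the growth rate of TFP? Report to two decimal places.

0.76%

Labor's share = 1 − 0.42 = 0.58.
Capital: 0.42 × 10.4 = 4.368 pp.
The labor force: 0.58 × 2.2 = 1.276 pp.
TFP growth = 6.4 − 5.644 = 0.756%.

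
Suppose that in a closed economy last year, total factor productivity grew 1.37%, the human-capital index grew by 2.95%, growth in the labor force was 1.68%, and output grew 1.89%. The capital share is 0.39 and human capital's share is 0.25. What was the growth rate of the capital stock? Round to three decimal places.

Labor's share = 1 − 0.39 − 0.25 = 0.36.
gY = gA + 0.25×2.95 + 0.36×1.68 + 0.39×g.
0.39×g = 1.89 − 1.37 − 1.3423 = -0.8223.
g = -0.8223 / 0.39 = -2.10846%.

-2.108%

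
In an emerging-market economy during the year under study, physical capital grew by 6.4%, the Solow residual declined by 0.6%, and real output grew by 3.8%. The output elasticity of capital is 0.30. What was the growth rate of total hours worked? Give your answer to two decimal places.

Labor's share = 1 − 0.3 = 0.7.
gY = gA + 0.3×6.4 + 0.7×g.
0.7×g = 3.8 + 0.6 − 1.92 = 2.48.
g = 2.48 / 0.7 = 3.5429%.

3.54%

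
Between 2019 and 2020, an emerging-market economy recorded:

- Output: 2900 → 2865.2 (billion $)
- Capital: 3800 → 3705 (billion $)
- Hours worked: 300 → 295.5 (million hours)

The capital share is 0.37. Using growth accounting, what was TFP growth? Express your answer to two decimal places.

Output growth = (2865.2 − 2900) / 2900 = -1.2%.
Capital growth = (3705 − 3800) / 3800 = -2.5%.
Hours worked growth = (295.5 − 300) / 300 = -1.5%.
Labor's share = 1 − 0.37 = 0.63.
Capital: 0.37 × (-2.5) = -0.925 pp.
Hours worked: 0.63 × (-1.5) = -0.945 pp.
TFP growth = -1.2 + 1.87 = 0.67%.

TFP growth was 0.67%.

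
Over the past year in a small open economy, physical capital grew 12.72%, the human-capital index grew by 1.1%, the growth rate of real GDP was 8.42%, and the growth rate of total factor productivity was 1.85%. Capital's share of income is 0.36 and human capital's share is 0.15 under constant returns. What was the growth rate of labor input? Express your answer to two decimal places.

Labor's share = 1 − 0.36 − 0.15 = 0.49.
gY = gA + 0.36×12.72 + 0.15×1.1 + 0.49×g.
0.49×g = 8.42 − 1.85 − 4.7442 = 1.8258.
g = 1.8258 / 0.49 = 3.7261%.

3.73%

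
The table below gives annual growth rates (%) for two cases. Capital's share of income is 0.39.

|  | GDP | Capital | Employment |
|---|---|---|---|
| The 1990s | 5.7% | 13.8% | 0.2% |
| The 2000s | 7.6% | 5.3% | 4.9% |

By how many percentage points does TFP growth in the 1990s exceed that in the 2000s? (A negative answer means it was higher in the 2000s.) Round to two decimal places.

-2.35 percentage points

Labor's share = 1 − 0.39 = 0.61.
The 1990s: TFP = 5.7 − 5.382 − 0.122 = 0.196%.
The 2000s: TFP = 7.6 − 2.067 − 2.989 = 2.544%.
Difference = 0.196 − (2.544) = -2.348 pp.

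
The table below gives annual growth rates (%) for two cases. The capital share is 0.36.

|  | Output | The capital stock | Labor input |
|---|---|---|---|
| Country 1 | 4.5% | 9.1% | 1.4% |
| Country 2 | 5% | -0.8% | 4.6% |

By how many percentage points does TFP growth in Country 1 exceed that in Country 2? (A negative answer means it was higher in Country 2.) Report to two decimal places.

Labor's share = 1 − 0.36 = 0.64.
Country 1: TFP = 4.5 − 3.276 − 0.896 = 0.328%.
Country 2: TFP = 5 + 0.288 − 2.944 = 2.344%.
Difference = 0.328 − (2.344) = -2.016 pp.

-2.02 percentage points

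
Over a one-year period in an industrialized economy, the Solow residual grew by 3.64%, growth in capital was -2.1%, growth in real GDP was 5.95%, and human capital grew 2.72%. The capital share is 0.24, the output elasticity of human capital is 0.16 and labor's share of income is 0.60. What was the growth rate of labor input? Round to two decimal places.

3.96%

Labor's share = 1 − 0.24 − 0.16 = 0.6.
gY = gA + 0.24×(-2.1) + 0.16×2.72 + 0.6×g.
0.6×g = 5.95 − 3.64 + 0.0688 = 2.3788.
g = 2.3788 / 0.6 = 3.9647%.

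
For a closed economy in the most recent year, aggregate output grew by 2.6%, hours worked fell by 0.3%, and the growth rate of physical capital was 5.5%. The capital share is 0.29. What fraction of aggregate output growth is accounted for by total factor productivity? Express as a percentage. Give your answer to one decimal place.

Labor's share = 1 − 0.29 = 0.71.
Physical capital: 0.29 × 5.5 = 1.595 pp.
Hours worked: 0.71 × (-0.3) = -0.213 pp.
TFP growth = 2.6 − 1.382 = 1.218%.
TFP share of growth = 1.218 / 2.6 × 100 = 46.846%.

46.8%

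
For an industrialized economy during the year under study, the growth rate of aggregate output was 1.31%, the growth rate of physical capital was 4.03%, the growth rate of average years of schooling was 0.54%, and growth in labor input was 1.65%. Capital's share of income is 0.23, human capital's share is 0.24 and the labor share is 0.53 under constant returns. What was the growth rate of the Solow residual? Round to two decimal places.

Labor's share = 1 − 0.23 − 0.24 = 0.53.
Physical capital: 0.23 × 4.03 = 0.9269 pp.
Average years of schooling: 0.24 × 0.54 = 0.1296 pp.
Labor input: 0.53 × 1.65 = 0.8745 pp.
TFP growth = 1.31 − 1.931 = -0.621%.

-0.62%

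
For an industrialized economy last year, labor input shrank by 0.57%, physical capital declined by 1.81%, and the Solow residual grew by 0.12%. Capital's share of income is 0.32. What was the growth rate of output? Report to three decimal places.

Labor's share = 1 − 0.32 = 0.68.
Physical capital: 0.32 × (-1.81) = -0.5792 pp.
Labor input: 0.68 × (-0.57) = -0.3876 pp.
Output growth = 0.12 + (-0.9668) = -0.8468%.

-0.847%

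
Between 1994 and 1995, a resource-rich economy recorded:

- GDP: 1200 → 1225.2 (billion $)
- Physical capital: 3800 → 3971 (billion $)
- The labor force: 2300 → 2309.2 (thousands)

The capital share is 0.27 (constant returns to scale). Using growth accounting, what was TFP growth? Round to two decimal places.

GDP growth = (1225.2 − 1200) / 1200 = 2.1%.
Physical capital growth = (3971 − 3800) / 3800 = 4.5%.
The labor force growth = (2309.2 − 2300) / 2300 = 0.4%.
Labor's share = 1 − 0.27 = 0.73.
Physical capital: 0.27 × 4.5 = 1.215 pp.
The labor force: 0.73 × 0.4 = 0.292 pp.
TFP growth = 2.1 − 1.507 = 0.593%.

TFP growth was 0.59%.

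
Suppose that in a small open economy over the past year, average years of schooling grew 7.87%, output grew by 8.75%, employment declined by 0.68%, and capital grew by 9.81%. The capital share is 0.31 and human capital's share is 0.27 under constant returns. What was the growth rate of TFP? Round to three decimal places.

3.870%

Labor's share = 1 − 0.31 − 0.27 = 0.42.
Capital: 0.31 × 9.81 = 3.0411 pp.
Average years of schooling: 0.27 × 7.87 = 2.1249 pp.
Employment: 0.42 × (-0.68) = -0.2856 pp.
TFP growth = 8.75 − 4.8804 = 3.8696%.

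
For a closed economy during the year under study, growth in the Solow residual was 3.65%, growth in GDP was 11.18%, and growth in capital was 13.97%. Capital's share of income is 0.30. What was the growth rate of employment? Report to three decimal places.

Employment grew 4.770%.

Labor's share = 1 − 0.3 = 0.7.
gY = gA + 0.3×13.97 + 0.7×g.
0.7×g = 11.18 − 3.65 − 4.191 = 3.339.
g = 3.339 / 0.7 = 4.77%.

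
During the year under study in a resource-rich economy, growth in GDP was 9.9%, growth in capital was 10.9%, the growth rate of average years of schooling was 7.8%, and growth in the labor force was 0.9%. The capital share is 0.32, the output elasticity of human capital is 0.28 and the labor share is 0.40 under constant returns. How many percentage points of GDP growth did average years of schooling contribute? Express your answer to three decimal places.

2.184 pp

Contribution = share × growth = 0.28 × 7.8 = 2.184 pp.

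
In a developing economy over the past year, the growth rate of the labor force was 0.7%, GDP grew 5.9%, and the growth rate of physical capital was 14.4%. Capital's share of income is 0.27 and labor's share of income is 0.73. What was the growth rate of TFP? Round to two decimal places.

Labor's share = 1 − 0.27 = 0.73.
Physical capital: 0.27 × 14.4 = 3.888 pp.
The labor force: 0.73 × 0.7 = 0.511 pp.
TFP growth = 5.9 − 4.399 = 1.501%.

1.50%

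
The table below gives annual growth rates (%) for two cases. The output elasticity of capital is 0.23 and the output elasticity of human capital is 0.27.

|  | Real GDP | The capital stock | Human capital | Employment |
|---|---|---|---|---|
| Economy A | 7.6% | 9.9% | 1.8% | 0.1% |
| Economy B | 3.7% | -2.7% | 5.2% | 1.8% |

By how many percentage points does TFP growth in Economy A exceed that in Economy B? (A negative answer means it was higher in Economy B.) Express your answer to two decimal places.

Labor's share = 1 − 0.23 − 0.27 = 0.5.
Economy A: TFP = 7.6 − 2.277 − 0.486 − 0.05 = 4.787%.
Economy B: TFP = 3.7 + 0.621 − 1.404 − 0.9 = 2.017%.
Difference = 4.787 − (2.017) = 2.77 pp.

2.77 percentage points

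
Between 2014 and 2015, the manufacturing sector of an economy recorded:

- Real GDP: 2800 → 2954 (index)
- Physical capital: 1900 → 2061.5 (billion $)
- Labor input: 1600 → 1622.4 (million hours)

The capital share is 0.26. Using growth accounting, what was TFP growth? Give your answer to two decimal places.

TFP grew 2.25%.

Real GDP growth = (2954 − 2800) / 2800 = 5.5%.
Physical capital growth = (2061.5 − 1900) / 1900 = 8.5%.
Labor input growth = (1622.4 − 1600) / 1600 = 1.4%.
Labor's share = 1 − 0.26 = 0.74.
Physical capital: 0.26 × 8.5 = 2.21 pp.
Labor input: 0.74 × 1.4 = 1.036 pp.
TFP growth = 5.5 − 3.246 = 2.254%.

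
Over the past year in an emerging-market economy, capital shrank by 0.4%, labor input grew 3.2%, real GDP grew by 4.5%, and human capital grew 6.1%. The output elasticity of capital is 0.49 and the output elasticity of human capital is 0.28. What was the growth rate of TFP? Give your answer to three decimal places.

Labor's share = 1 − 0.49 − 0.28 = 0.23.
Capital: 0.49 × (-0.4) = -0.196 pp.
Human capital: 0.28 × 6.1 = 1.708 pp.
Labor input: 0.23 × 3.2 = 0.736 pp.
TFP growth = 4.5 − 2.248 = 2.252%.

2.252%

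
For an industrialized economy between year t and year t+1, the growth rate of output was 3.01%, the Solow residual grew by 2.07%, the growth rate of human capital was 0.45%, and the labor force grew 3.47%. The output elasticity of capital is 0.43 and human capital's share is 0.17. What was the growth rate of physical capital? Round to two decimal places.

Labor's share = 1 − 0.43 − 0.17 = 0.4.
gY = gA + 0.17×0.45 + 0.4×3.47 + 0.43×g.
0.43×g = 3.01 − 2.07 − 1.4645 = -0.5245.
g = -0.5245 / 0.43 = -1.2198%.

-1.22%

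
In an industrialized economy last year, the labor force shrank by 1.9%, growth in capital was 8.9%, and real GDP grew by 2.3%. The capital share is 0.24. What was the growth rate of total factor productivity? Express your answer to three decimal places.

Labor's share = 1 − 0.24 = 0.76.
Capital: 0.24 × 8.9 = 2.136 pp.
The labor force: 0.76 × (-1.9) = -1.444 pp.
TFP growth = 2.3 − 0.692 = 1.608%.

Total factor productivity growth was 1.608%.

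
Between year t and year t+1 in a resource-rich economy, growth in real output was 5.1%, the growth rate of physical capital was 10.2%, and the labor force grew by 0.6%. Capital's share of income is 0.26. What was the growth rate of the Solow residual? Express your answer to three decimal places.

The Solow residual growth was 2.004%.

Labor's share = 1 − 0.26 = 0.74.
Physical capital: 0.26 × 10.2 = 2.652 pp.
The labor force: 0.74 × 0.6 = 0.444 pp.
TFP growth = 5.1 − 3.096 = 2.004%.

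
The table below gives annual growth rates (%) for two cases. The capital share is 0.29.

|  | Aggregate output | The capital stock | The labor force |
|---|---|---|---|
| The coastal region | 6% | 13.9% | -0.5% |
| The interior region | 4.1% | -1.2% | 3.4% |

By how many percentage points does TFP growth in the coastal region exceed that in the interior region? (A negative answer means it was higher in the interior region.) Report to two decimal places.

0.29 percentage points

Labor's share = 1 − 0.29 = 0.71.
The coastal region: TFP = 6 − 4.031 + 0.355 = 2.324%.
The interior region: TFP = 4.1 + 0.348 − 2.414 = 2.034%.
Difference = 2.324 − (2.034) = 0.29 pp.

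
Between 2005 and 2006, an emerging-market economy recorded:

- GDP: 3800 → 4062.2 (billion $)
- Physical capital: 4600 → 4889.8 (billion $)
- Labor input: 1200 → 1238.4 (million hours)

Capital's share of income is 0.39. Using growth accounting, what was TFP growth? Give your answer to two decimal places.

2.49%

GDP growth = (4062.2 − 3800) / 3800 = 6.9%.
Physical capital growth = (4889.8 − 4600) / 4600 = 6.3%.
Labor input growth = (1238.4 − 1200) / 1200 = 3.2%.
Labor's share = 1 − 0.39 = 0.61.
Physical capital: 0.39 × 6.3 = 2.457 pp.
Labor input: 0.61 × 3.2 = 1.952 pp.
TFP growth = 6.9 − 4.409 = 2.491%.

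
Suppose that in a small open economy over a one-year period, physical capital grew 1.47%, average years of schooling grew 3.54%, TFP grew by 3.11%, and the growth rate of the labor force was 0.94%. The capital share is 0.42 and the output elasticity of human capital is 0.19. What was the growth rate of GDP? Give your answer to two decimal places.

Labor's share = 1 − 0.42 − 0.19 = 0.39.
Physical capital: 0.42 × 1.47 = 0.6174 pp.
Average years of schooling: 0.19 × 3.54 = 0.6726 pp.
The labor force: 0.39 × 0.94 = 0.3666 pp.
Output growth = 3.11 + 1.6566 = 4.7666%.

4.77%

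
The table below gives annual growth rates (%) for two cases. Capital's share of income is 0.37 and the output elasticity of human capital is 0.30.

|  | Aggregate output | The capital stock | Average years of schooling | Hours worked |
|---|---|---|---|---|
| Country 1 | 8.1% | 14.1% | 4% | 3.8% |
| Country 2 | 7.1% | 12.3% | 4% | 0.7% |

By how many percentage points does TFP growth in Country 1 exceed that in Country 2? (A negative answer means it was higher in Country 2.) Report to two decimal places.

-0.69 percentage points

Labor's share = 1 − 0.37 − 0.3 = 0.33.
Country 1: TFP = 8.1 − 5.217 − 1.2 − 1.254 = 0.429%.
Country 2: TFP = 7.1 − 4.551 − 1.2 − 0.231 = 1.118%.
Difference = 0.429 − (1.118) = -0.689 pp.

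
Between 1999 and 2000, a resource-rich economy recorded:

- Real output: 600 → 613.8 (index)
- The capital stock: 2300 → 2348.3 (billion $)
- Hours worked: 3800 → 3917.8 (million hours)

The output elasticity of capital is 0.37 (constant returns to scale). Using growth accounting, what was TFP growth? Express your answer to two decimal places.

-0.43%

Real output growth = (613.8 − 600) / 600 = 2.3%.
The capital stock growth = (2348.3 − 2300) / 2300 = 2.1%.
Hours worked growth = (3917.8 − 3800) / 3800 = 3.1%.
Labor's share = 1 − 0.37 = 0.63.
The capital stock: 0.37 × 2.1 = 0.777 pp.
Hours worked: 0.63 × 3.1 = 1.953 pp.
TFP growth = 2.3 − 2.73 = -0.43%.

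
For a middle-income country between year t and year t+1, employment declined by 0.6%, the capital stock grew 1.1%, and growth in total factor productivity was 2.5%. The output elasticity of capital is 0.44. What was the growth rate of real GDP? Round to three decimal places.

Labor's share = 1 − 0.44 = 0.56.
The capital stock: 0.44 × 1.1 = 0.484 pp.
Employment: 0.56 × (-0.6) = -0.336 pp.
Output growth = 2.5 + 0.148 = 2.648%.

Real GDP grew 2.648%.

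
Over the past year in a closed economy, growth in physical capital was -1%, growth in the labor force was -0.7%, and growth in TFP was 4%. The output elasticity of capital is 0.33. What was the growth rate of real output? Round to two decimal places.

Labor's share = 1 − 0.33 = 0.67.
Physical capital: 0.33 × (-1) = -0.33 pp.
The labor force: 0.67 × (-0.7) = -0.469 pp.
Output growth = 4 + (-0.799) = 3.201%.

Real output growth was 3.20%.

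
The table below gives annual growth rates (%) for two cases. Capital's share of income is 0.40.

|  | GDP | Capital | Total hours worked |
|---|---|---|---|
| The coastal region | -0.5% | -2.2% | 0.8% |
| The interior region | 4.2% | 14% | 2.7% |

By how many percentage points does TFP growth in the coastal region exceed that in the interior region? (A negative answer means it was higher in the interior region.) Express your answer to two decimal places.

2.92 percentage points

Labor's share = 1 − 0.4 = 0.6.
The coastal region: TFP = -0.5 + 0.88 − 0.48 = -0.1%.
The interior region: TFP = 4.2 − 5.6 − 1.62 = -3.02%.
Difference = -0.1 − (-3.02) = 2.92 pp.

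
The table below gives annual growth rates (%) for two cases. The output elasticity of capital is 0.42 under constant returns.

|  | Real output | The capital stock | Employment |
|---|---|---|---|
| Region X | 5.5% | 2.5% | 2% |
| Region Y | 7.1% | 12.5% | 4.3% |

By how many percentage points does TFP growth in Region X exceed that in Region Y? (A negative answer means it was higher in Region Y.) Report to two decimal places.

3.93 percentage points

Labor's share = 1 − 0.42 = 0.58.
Region X: TFP = 5.5 − 1.05 − 1.16 = 3.29%.
Region Y: TFP = 7.1 − 5.25 − 2.494 = -0.644%.
Difference = 3.29 − (-0.644) = 3.934 pp.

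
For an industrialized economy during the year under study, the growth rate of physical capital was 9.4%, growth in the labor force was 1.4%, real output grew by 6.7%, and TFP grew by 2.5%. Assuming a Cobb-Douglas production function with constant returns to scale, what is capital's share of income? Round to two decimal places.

Capital's share of income is 0.35.

gY = gA + α·gK + (1−α)·gL, so gY − gA − gL = α(gK − gL).
6.7 − 2.5 − 1.4 = α × (9.4 − 1.4).
2.8 = 8 α, so α = 0.35.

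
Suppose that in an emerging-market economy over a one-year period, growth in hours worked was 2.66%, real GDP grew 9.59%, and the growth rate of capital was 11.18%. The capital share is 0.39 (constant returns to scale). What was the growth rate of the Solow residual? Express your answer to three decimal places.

Labor's share = 1 − 0.39 = 0.61.
Capital: 0.39 × 11.18 = 4.3602 pp.
Hours worked: 0.61 × 2.66 = 1.6226 pp.
TFP growth = 9.59 − 5.9828 = 3.6072%.

The Solow residual grew 3.607%.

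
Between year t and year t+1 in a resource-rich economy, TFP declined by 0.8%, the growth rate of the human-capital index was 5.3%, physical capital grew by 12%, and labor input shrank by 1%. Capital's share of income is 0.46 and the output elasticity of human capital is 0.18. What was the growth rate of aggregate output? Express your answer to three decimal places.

Labor's share = 1 − 0.46 − 0.18 = 0.36.
Physical capital: 0.46 × 12 = 5.52 pp.
The human-capital index: 0.18 × 5.3 = 0.954 pp.
Labor input: 0.36 × (-1) = -0.36 pp.
Output growth = -0.8 + 6.114 = 5.314%.

5.314%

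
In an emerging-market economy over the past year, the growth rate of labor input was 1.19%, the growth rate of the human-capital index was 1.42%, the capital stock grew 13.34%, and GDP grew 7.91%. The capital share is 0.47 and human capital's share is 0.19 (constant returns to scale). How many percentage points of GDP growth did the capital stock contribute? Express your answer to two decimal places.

6.27 percentage points

Contribution = share × growth = 0.47 × 13.34 = 6.2698 pp.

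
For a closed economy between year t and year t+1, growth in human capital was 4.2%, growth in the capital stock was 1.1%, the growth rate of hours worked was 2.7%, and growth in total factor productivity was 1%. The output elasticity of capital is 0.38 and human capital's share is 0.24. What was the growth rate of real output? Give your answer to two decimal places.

Labor's share = 1 − 0.38 − 0.24 = 0.38.
The capital stock: 0.38 × 1.1 = 0.418 pp.
Human capital: 0.24 × 4.2 = 1.008 pp.
Hours worked: 0.38 × 2.7 = 1.026 pp.
Output growth = 1 + 2.452 = 3.452%.

3.45%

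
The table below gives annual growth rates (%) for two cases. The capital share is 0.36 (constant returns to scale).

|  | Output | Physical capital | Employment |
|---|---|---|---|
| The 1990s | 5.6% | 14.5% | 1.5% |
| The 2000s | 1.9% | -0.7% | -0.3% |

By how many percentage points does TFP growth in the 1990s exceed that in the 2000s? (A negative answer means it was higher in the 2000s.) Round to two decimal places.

Labor's share = 1 − 0.36 = 0.64.
The 1990s: TFP = 5.6 − 5.22 − 0.96 = -0.58%.
The 2000s: TFP = 1.9 + 0.252 + 0.192 = 2.344%.
Difference = -0.58 − (2.344) = -2.924 pp.

-2.92 percentage points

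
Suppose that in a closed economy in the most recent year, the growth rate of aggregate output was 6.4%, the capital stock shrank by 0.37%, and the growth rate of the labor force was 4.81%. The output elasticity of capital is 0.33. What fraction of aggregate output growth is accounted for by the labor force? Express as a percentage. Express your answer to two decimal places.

50.35%

Labor's share = 1 − 0.33 = 0.67.
The labor force contributed 0.67 × 4.81 = 3.2227 pp.
Share of growth = 3.2227 / 6.4 × 100 = 50.3547%.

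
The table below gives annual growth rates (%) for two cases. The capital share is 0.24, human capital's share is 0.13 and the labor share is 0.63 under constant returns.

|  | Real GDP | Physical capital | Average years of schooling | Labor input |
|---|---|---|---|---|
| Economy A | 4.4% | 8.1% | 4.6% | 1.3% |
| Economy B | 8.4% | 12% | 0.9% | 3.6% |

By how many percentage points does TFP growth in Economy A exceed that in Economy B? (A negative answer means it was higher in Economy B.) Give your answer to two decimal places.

Labor's share = 1 − 0.24 − 0.13 = 0.63.
Economy A: TFP = 4.4 − 1.944 − 0.598 − 0.819 = 1.039%.
Economy B: TFP = 8.4 − 2.88 − 0.117 − 2.268 = 3.135%.
Difference = 1.039 − (3.135) = -2.096 pp.

-2.10 percentage points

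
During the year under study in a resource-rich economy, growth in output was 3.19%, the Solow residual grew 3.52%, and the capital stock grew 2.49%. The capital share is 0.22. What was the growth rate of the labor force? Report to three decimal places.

Labor's share = 1 − 0.22 = 0.78.
gY = gA + 0.22×2.49 + 0.78×g.
0.78×g = 3.19 − 3.52 − 0.5478 = -0.8778.
g = -0.8778 / 0.78 = -1.12538%.

-1.125%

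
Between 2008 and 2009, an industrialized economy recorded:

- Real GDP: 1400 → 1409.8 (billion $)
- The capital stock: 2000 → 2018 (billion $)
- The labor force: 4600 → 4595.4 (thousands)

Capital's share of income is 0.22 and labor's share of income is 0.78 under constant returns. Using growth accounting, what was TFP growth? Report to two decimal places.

TFP grew 0.58%.

Real GDP growth = (1409.8 − 1400) / 1400 = 0.7%.
The capital stock growth = (2018 − 2000) / 2000 = 0.9%.
The labor force growth = (4595.4 − 4600) / 4600 = -0.1%.
Labor's share = 1 − 0.22 = 0.78.
The capital stock: 0.22 × 0.9 = 0.198 pp.
The labor force: 0.78 × (-0.1) = -0.078 pp.
TFP growth = 0.7 − 0.12 = 0.58%.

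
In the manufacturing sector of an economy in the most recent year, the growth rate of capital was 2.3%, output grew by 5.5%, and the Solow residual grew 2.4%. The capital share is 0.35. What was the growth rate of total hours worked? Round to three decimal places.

3.531%

Labor's share = 1 − 0.35 = 0.65.
gY = gA + 0.35×2.3 + 0.65×g.
0.65×g = 5.5 − 2.4 − 0.805 = 2.295.
g = 2.295 / 0.65 = 3.53077%.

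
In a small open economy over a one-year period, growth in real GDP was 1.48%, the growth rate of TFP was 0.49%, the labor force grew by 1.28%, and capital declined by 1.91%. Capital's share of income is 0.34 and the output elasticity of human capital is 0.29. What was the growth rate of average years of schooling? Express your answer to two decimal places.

4.02%

Labor's share = 1 − 0.34 − 0.29 = 0.37.
gY = gA + 0.34×(-1.91) + 0.37×1.28 + 0.29×g.
0.29×g = 1.48 − 0.49 + 0.1758 = 1.1658.
g = 1.1658 / 0.29 = 4.02%.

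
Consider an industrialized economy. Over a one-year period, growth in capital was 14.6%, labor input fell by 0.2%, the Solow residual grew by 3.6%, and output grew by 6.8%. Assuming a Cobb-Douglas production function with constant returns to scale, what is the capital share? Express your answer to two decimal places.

0.23

gY = gA + α·gK + (1−α)·gL, so gY − gA − gL = α(gK − gL).
6.8 − 3.6 + 0.2 = α × (14.6 − (-0.2)).
3.4 = 14.8 α, so α = 0.2297.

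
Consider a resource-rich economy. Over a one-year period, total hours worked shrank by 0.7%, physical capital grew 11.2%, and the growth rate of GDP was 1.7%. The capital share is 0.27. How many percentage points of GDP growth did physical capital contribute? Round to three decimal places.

3.024 pp

Contribution = share × growth = 0.27 × 11.2 = 3.024 pp.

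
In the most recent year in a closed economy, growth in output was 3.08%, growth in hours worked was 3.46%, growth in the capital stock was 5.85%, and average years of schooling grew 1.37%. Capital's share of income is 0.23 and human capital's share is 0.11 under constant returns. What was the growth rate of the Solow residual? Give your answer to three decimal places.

-0.700%

Labor's share = 1 − 0.23 − 0.11 = 0.66.
The capital stock: 0.23 × 5.85 = 1.3455 pp.
Average years of schooling: 0.11 × 1.37 = 0.1507 pp.
Hours worked: 0.66 × 3.46 = 2.2836 pp.
TFP growth = 3.08 − 3.7798 = -0.6998%.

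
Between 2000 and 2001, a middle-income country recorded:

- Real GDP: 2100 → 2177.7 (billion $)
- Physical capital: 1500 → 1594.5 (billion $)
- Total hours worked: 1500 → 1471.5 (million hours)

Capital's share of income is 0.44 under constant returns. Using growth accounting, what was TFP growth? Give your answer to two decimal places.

TFP grew 1.99%.

Real GDP growth = (2177.7 − 2100) / 2100 = 3.7%.
Physical capital growth = (1594.5 − 1500) / 1500 = 6.3%.
Total hours worked growth = (1471.5 − 1500) / 1500 = -1.9%.
Labor's share = 1 − 0.44 = 0.56.
Physical capital: 0.44 × 6.3 = 2.772 pp.
Total hours worked: 0.56 × (-1.9) = -1.064 pp.
TFP growth = 3.7 − 1.708 = 1.992%.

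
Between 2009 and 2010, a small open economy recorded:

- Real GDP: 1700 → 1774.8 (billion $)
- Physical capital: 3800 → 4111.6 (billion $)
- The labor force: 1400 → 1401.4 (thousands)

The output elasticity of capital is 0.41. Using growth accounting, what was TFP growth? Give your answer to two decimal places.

Real GDP growth = (1774.8 − 1700) / 1700 = 4.4%.
Physical capital growth = (4111.6 − 3800) / 3800 = 8.2%.
The labor force growth = (1401.4 − 1400) / 1400 = 0.1%.
Labor's share = 1 − 0.41 = 0.59.
Physical capital: 0.41 × 8.2 = 3.362 pp.
The labor force: 0.59 × 0.1 = 0.059 pp.
TFP growth = 4.4 − 3.421 = 0.979%.

TFP growth was 0.98%.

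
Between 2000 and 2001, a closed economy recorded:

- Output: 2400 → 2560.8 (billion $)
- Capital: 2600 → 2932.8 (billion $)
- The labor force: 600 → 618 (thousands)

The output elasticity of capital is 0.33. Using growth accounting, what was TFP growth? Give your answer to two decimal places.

0.47%

Output growth = (2560.8 − 2400) / 2400 = 6.7%.
Capital growth = (2932.8 − 2600) / 2600 = 12.8%.
The labor force growth = (618 − 600) / 600 = 3%.
Labor's share = 1 − 0.33 = 0.67.
Capital: 0.33 × 12.8 = 4.224 pp.
The labor force: 0.67 × 3 = 2.01 pp.
TFP growth = 6.7 − 6.234 = 0.466%.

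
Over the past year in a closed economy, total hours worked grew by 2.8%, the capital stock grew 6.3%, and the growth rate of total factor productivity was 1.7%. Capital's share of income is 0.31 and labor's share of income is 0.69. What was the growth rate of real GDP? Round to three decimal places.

5.585%

Labor's share = 1 − 0.31 = 0.69.
The capital stock: 0.31 × 6.3 = 1.953 pp.
Total hours worked: 0.69 × 2.8 = 1.932 pp.
Output growth = 1.7 + 3.885 = 5.585%.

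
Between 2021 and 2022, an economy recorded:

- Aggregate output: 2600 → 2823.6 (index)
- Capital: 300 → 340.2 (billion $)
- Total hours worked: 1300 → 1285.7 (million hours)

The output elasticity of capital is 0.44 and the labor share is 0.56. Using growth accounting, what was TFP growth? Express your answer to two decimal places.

Aggregate output growth = (2823.6 − 2600) / 2600 = 8.6%.
Capital growth = (340.2 − 300) / 300 = 13.4%.
Total hours worked growth = (1285.7 − 1300) / 1300 = -1.1%.
Labor's share = 1 − 0.44 = 0.56.
Capital: 0.44 × 13.4 = 5.896 pp.
Total hours worked: 0.56 × (-1.1) = -0.616 pp.
TFP growth = 8.6 − 5.28 = 3.32%.

3.32%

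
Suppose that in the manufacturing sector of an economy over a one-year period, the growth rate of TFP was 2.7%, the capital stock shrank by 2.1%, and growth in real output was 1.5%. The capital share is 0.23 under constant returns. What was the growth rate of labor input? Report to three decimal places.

Labor's share = 1 − 0.23 = 0.77.
gY = gA + 0.23×(-2.1) + 0.77×g.
0.77×g = 1.5 − 2.7 + 0.483 = -0.717.
g = -0.717 / 0.77 = -0.93117%.

-0.931%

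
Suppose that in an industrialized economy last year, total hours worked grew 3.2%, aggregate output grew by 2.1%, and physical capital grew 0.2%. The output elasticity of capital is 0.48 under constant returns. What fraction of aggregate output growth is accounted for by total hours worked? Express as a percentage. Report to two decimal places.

79.24%

Labor's share = 1 − 0.48 = 0.52.
Total hours worked contributed 0.52 × 3.2 = 1.664 pp.
Share of growth = 1.664 / 2.1 × 100 = 79.2381%.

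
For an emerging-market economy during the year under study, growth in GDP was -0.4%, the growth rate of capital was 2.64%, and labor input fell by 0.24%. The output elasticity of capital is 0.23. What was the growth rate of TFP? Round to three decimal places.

Labor's share = 1 − 0.23 = 0.77.
Capital: 0.23 × 2.64 = 0.6072 pp.
Labor input: 0.77 × (-0.24) = -0.1848 pp.
TFP growth = -0.4 − 0.4224 = -0.8224%.

-0.822%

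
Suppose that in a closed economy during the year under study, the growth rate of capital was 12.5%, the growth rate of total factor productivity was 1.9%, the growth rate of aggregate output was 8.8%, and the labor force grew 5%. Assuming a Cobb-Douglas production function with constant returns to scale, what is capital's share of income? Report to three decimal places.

Capital's share of income is 0.253.

gY = gA + α·gK + (1−α)·gL, so gY − gA − gL = α(gK − gL).
8.8 − 1.9 − 5 = α × (12.5 − 5).
1.9 = 7.5 α, so α = 0.25333.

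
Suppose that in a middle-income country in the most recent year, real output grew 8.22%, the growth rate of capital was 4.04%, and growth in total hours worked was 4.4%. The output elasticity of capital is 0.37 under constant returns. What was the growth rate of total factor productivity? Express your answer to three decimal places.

Labor's share = 1 − 0.37 = 0.63.
Capital: 0.37 × 4.04 = 1.4948 pp.
Total hours worked: 0.63 × 4.4 = 2.772 pp.
TFP growth = 8.22 − 4.2668 = 3.9532%.

3.953%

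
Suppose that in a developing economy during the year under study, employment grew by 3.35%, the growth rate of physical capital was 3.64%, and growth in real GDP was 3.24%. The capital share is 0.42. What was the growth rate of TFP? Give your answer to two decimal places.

Labor's share = 1 − 0.42 = 0.58.
Physical capital: 0.42 × 3.64 = 1.5288 pp.
Employment: 0.58 × 3.35 = 1.943 pp.
TFP growth = 3.24 − 3.4718 = -0.2318%.

-0.23%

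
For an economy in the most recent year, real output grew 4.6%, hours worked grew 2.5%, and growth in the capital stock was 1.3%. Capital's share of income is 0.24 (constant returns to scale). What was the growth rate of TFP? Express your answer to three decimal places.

2.388%

Labor's share = 1 − 0.24 = 0.76.
The capital stock: 0.24 × 1.3 = 0.312 pp.
Hours worked: 0.76 × 2.5 = 1.9 pp.
TFP growth = 4.6 − 2.212 = 2.388%.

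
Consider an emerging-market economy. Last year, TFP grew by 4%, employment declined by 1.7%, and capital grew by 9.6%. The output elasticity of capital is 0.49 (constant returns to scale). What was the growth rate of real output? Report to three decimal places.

Labor's share = 1 − 0.49 = 0.51.
Capital: 0.49 × 9.6 = 4.704 pp.
Employment: 0.51 × (-1.7) = -0.867 pp.
Output growth = 4 + 3.837 = 7.837%.

7.837%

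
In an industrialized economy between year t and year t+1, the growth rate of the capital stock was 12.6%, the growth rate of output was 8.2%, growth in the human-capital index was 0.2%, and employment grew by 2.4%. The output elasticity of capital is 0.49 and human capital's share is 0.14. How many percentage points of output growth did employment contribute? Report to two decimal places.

Labor's share = 1 − 0.49 − 0.14 = 0.37.
Contribution = share × growth = 0.37 × 2.4 = 0.888 pp.

0.89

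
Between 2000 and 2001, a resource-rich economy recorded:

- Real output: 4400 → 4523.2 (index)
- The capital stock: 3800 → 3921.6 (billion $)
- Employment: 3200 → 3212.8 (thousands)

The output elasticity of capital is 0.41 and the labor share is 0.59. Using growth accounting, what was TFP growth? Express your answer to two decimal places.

1.25%

Real output growth = (4523.2 − 4400) / 4400 = 2.8%.
The capital stock growth = (3921.6 − 3800) / 3800 = 3.2%.
Employment growth = (3212.8 − 3200) / 3200 = 0.4%.
Labor's share = 1 − 0.41 = 0.59.
The capital stock: 0.41 × 3.2 = 1.312 pp.
Employment: 0.59 × 0.4 = 0.236 pp.
TFP growth = 2.8 − 1.548 = 1.252%.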